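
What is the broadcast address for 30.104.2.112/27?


Network: 30.104.2.96/27
Host bits = 5
Set all host bits to 1:
Broadcast: 30.104.2.127


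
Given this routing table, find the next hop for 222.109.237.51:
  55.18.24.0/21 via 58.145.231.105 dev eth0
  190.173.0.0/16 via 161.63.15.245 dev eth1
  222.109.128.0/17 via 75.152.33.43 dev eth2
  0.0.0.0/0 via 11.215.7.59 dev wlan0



Longest prefix match for 222.109.237.51:
  /21 55.18.24.0: no
  /16 190.173.0.0: no
  /17 222.109.128.0: MATCH
  /0 0.0.0.0: MATCH
Selected: next-hop 75.152.33.43 via eth2 (matched /17)


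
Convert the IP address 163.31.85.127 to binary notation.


163 = 10100011
31 = 00011111
85 = 01010101
127 = 01111111
Binary: 10100011.00011111.01010101.01111111


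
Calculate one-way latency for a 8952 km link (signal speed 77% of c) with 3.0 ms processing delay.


Speed = 0.77 * 3e5 km/s = 231000 km/s
Propagation delay = 8952 / 231000 = 0.0388 s = 38.7532 ms
Processing delay = 3.0 ms
Total one-way latency = 41.7532 ms


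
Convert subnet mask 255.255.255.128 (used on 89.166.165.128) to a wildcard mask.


Subnet mask: 255.255.255.128
Wildcard = 255.255.255.255 - subnet mask
255 - 255 = 0
255 - 255 = 0
255 - 255 = 0
255 - 128 = 127
Wildcard: 0.0.0.127


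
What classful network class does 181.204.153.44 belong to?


First octet: 181
Binary: 10110101
10xxxxxx -> Class B (128-191)
Class B, default mask 255.255.0.0 (/16)


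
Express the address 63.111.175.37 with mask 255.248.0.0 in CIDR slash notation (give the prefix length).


Binary: 11111111.11111000.00000000.00000000
Count leading 1s
Prefix: /13


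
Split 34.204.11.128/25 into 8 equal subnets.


New prefix = 25 + 3 = 28
Each subnet has 16 addresses
  34.204.11.128/28
  34.204.11.144/28
  34.204.11.160/28
  34.204.11.176/28
  34.204.11.192/28
  34.204.11.208/28
  34.204.11.224/28
  34.204.11.240/28
Subnets: 34.204.11.128/28, 34.204.11.144/28, 34.204.11.160/28, 34.204.11.176/28, 34.204.11.192/28, 34.204.11.208/28, 34.204.11.224/28, 34.204.11.240/28


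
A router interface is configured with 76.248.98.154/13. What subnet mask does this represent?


/13 means 13 network bits, 19 host bits
Binary: 11111111111110000000000000000000
Mask: 255.248.0.0


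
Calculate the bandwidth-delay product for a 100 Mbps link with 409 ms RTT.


BDP = bandwidth * RTT
= 100 Mbps * 409 ms
= 100 * 1e6 * 409 / 1000 bits
= 40900000 bits
= 5112500 bytes
= 4992.6758 KB
BDP = 40900000 bits (5112500 bytes)


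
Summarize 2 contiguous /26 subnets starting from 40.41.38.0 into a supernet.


Original prefix: /26
Number of subnets: 2 = 2^1
New prefix = 26 - 1 = 25
Supernet: 40.41.38.0/25


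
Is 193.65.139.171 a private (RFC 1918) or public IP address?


RFC 1918 private ranges:
  10.0.0.0/8 (10.0.0.0 - 10.255.255.255)
  172.16.0.0/12 (172.16.0.0 - 172.31.255.255)
  192.168.0.0/16 (192.168.0.0 - 192.168.255.255)
Public (not in any RFC 1918 range)


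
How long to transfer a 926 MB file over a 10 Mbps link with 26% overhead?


Effective throughput = 10 * (1 - 26/100) = 7.4 Mbps
File size in Mb = 926 * 8 = 7408 Mb
Time = 7408 / 7.4
Time = 1001.0811 seconds


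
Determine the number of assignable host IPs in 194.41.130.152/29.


Host bits = 32 - 29 = 3
Total addresses = 2^3 = 8
Usable = total - 2 (network and broadcast)
Usable hosts: 6


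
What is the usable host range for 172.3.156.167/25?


Network: 172.3.156.128
Broadcast: 172.3.156.255
First usable = network + 1
Last usable = broadcast - 1
Range: 172.3.156.129 to 172.3.156.254


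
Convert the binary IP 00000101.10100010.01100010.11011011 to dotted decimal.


00000101 = 5
10100010 = 162
01100010 = 98
11011011 = 219
IP: 5.162.98.219


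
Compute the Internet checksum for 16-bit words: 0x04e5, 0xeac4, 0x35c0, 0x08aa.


Sum all words (with carry folding):
+ 0x04e5 = 0x04e5
+ 0xeac4 = 0xefa9
+ 0x35c0 = 0x256a
+ 0x08aa = 0x2e14
One's complement: ~0x2e14
Checksum = 0xd1eb


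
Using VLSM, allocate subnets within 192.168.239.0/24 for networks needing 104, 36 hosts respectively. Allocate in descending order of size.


104 hosts -> /25 (126 usable): 192.168.239.0/25
36 hosts -> /26 (62 usable): 192.168.239.128/26
Allocation: 192.168.239.0/25 (104 hosts, 126 usable); 192.168.239.128/26 (36 hosts, 62 usable)


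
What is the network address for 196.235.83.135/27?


IP:   11000100.11101011.01010011.10000111
Mask: 11111111.11111111.11111111.11100000
AND operation:
Net:  11000100.11101011.01010011.10000000
Network: 196.235.83.128/27


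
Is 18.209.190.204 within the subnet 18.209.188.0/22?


Subnet network: 18.209.188.0
Test IP AND mask: 18.209.188.0
Yes, 18.209.190.204 is in 18.209.188.0/22


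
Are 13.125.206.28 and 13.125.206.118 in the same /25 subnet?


Mask: 255.255.255.128
13.125.206.28 AND mask = 13.125.206.0
13.125.206.118 AND mask = 13.125.206.0
Yes, same subnet (13.125.206.0)


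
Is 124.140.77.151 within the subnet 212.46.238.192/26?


Subnet network: 212.46.238.192
Test IP AND mask: 124.140.77.128
No, 124.140.77.151 is not in 212.46.238.192/26


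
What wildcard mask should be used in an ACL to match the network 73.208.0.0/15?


Subnet mask: 255.254.0.0
Wildcard = 255.255.255.255 - subnet mask
255 - 255 = 0
255 - 254 = 1
255 - 0 = 255
255 - 0 = 255
Wildcard: 0.1.255.255


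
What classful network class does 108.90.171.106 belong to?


First octet: 108
Binary: 01101100
0xxxxxxx -> Class A (1-126)
Class A, default mask 255.0.0.0 (/8)


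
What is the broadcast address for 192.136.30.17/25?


Network: 192.136.30.0/25
Host bits = 7
Set all host bits to 1:
Broadcast: 192.136.30.127


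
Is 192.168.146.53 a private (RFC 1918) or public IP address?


RFC 1918 private ranges:
  10.0.0.0/8 (10.0.0.0 - 10.255.255.255)
  172.16.0.0/12 (172.16.0.0 - 172.31.255.255)
  192.168.0.0/16 (192.168.0.0 - 192.168.255.255)
Private (in 192.168.0.0/16)


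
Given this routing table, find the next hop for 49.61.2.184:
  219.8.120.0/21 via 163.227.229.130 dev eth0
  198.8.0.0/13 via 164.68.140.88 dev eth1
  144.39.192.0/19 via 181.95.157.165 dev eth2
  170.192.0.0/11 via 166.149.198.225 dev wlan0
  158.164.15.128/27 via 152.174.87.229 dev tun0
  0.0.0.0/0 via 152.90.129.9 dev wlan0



Longest prefix match for 49.61.2.184:
  /21 219.8.120.0: no
  /13 198.8.0.0: no
  /19 144.39.192.0: no
  /11 170.192.0.0: no
  /27 158.164.15.128: no
  /0 0.0.0.0: MATCH
Selected: next-hop 152.90.129.9 via wlan0 (matched /0)


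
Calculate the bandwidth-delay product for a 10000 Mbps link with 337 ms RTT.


BDP = bandwidth * RTT
= 10000 Mbps * 337 ms
= 10000 * 1e6 * 337 / 1000 bits
= 3370000000 bits
= 421250000 bytes
= 411376.9531 KB
BDP = 3370000000 bits (421250000 bytes)


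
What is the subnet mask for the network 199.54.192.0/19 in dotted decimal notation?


/19 means 19 network bits, 13 host bits
Binary: 11111111111111111110000000000000
Mask: 255.255.224.0


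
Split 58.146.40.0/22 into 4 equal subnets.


New prefix = 22 + 2 = 24
Each subnet has 256 addresses
  58.146.40.0/24
  58.146.41.0/24
  58.146.42.0/24
  58.146.43.0/24
Subnets: 58.146.40.0/24, 58.146.41.0/24, 58.146.42.0/24, 58.146.43.0/24


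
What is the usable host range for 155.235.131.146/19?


Network: 155.235.128.0
Broadcast: 155.235.159.255
First usable = network + 1
Last usable = broadcast - 1
Range: 155.235.128.1 to 155.235.159.254


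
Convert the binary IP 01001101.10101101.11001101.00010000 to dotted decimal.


01001101 = 77
10101101 = 173
11001101 = 205
00010000 = 16
IP: 77.173.205.16


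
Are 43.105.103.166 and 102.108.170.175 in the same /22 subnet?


Mask: 255.255.252.0
43.105.103.166 AND mask = 43.105.100.0
102.108.170.175 AND mask = 102.108.168.0
No, different subnets (43.105.100.0 vs 102.108.168.0)


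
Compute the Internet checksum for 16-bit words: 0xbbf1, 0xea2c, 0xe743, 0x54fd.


Sum all words (with carry folding):
+ 0xbbf1 = 0xbbf1
+ 0xea2c = 0xa61e
+ 0xe743 = 0x8d62
+ 0x54fd = 0xe25f
One's complement: ~0xe25f
Checksum = 0x1da0


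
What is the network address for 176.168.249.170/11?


IP:   10110000.10101000.11111001.10101010
Mask: 11111111.11100000.00000000.00000000
AND operation:
Net:  10110000.10100000.00000000.00000000
Network: 176.160.0.0/11


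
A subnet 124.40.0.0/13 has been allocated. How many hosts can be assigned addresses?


Host bits = 32 - 13 = 19
Total addresses = 2^19 = 524288
Usable = total - 2 (network and broadcast)
Usable hosts: 524286


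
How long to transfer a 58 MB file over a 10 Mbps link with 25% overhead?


Effective throughput = 10 * (1 - 25/100) = 7.5 Mbps
File size in Mb = 58 * 8 = 464 Mb
Time = 464 / 7.5
Time = 61.8667 seconds


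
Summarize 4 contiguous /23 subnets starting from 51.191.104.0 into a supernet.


Original prefix: /23
Number of subnets: 4 = 2^2
New prefix = 23 - 2 = 21
Supernet: 51.191.104.0/21


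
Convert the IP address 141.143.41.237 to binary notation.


141 = 10001101
143 = 10001111
41 = 00101001
237 = 11101101
Binary: 10001101.10001111.00101001.11101101


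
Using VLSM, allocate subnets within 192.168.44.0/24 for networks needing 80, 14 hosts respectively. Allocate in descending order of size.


80 hosts -> /25 (126 usable): 192.168.44.0/25
14 hosts -> /28 (14 usable): 192.168.44.128/28
Allocation: 192.168.44.0/25 (80 hosts, 126 usable); 192.168.44.128/28 (14 hosts, 14 usable)


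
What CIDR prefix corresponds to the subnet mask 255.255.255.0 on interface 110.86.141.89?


Binary: 11111111.11111111.11111111.00000000
Count leading 1s
Prefix: /24


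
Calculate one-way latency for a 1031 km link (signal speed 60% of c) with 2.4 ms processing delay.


Speed = 0.6 * 3e5 km/s = 180000 km/s
Propagation delay = 1031 / 180000 = 0.0057 s = 5.7278 ms
Processing delay = 2.4 ms
Total one-way latency = 8.1278 ms


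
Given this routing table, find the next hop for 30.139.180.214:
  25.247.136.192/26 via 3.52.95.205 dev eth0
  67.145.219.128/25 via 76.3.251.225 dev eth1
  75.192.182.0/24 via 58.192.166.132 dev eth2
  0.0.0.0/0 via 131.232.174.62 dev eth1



Longest prefix match for 30.139.180.214:
  /26 25.247.136.192: no
  /25 67.145.219.128: no
  /24 75.192.182.0: no
  /0 0.0.0.0: MATCH
Selected: next-hop 131.232.174.62 via eth1 (matched /0)


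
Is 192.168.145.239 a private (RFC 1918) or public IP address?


RFC 1918 private ranges:
  10.0.0.0/8 (10.0.0.0 - 10.255.255.255)
  172.16.0.0/12 (172.16.0.0 - 172.31.255.255)
  192.168.0.0/16 (192.168.0.0 - 192.168.255.255)
Private (in 192.168.0.0/16)


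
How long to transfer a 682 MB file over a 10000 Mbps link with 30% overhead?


Effective throughput = 10000 * (1 - 30/100) = 7000 Mbps
File size in Mb = 682 * 8 = 5456 Mb
Time = 5456 / 7000
Time = 0.7794 seconds


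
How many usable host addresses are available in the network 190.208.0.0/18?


Host bits = 32 - 18 = 14
Total addresses = 2^14 = 16384
Usable = total - 2 (network and broadcast)
Usable hosts: 16382


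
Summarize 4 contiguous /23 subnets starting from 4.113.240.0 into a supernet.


Original prefix: /23
Number of subnets: 4 = 2^2
New prefix = 23 - 2 = 21
Supernet: 4.113.240.0/21


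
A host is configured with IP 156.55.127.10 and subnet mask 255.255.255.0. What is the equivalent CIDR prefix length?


Binary: 11111111.11111111.11111111.00000000
Count leading 1s
Prefix: /24


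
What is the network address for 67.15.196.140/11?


IP:   01000011.00001111.11000100.10001100
Mask: 11111111.11100000.00000000.00000000
AND operation:
Net:  01000011.00000000.00000000.00000000
Network: 67.0.0.0/11


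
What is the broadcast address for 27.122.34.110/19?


Network: 27.122.32.0/19
Host bits = 13
Set all host bits to 1:
Broadcast: 27.122.63.255


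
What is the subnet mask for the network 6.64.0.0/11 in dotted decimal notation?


/11 means 11 network bits, 21 host bits
Binary: 11111111111000000000000000000000
Mask: 255.224.0.0


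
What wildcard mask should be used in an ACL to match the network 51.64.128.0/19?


Subnet mask: 255.255.224.0
Wildcard = 255.255.255.255 - subnet mask
255 - 255 = 0
255 - 255 = 0
255 - 224 = 31
255 - 0 = 255
Wildcard: 0.0.31.255


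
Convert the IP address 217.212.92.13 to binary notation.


217 = 11011001
212 = 11010100
92 = 01011100
13 = 00001101
Binary: 11011001.11010100.01011100.00001101


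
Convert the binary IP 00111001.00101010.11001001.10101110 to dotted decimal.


00111001 = 57
00101010 = 42
11001001 = 201
10101110 = 174
IP: 57.42.201.174


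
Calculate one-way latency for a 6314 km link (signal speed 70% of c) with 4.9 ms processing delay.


Speed = 0.7 * 3e5 km/s = 210000 km/s
Propagation delay = 6314 / 210000 = 0.0301 s = 30.0667 ms
Processing delay = 4.9 ms
Total one-way latency = 34.9667 ms


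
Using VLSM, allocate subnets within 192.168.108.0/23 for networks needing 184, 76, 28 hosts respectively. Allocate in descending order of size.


184 hosts -> /24 (254 usable): 192.168.108.0/24
76 hosts -> /25 (126 usable): 192.168.109.0/25
28 hosts -> /27 (30 usable): 192.168.109.128/27
Allocation: 192.168.108.0/24 (184 hosts, 254 usable); 192.168.109.0/25 (76 hosts, 126 usable); 192.168.109.128/27 (28 hosts, 30 usable)


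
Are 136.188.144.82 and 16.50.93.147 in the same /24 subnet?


Mask: 255.255.255.0
136.188.144.82 AND mask = 136.188.144.0
16.50.93.147 AND mask = 16.50.93.0
No, different subnets (136.188.144.0 vs 16.50.93.0)


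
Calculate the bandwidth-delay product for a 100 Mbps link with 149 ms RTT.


BDP = bandwidth * RTT
= 100 Mbps * 149 ms
= 100 * 1e6 * 149 / 1000 bits
= 14900000 bits
= 1862500 bytes
= 1818.8477 KB
BDP = 14900000 bits (1862500 bytes)


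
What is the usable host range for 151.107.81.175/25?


Network: 151.107.81.128
Broadcast: 151.107.81.255
First usable = network + 1
Last usable = broadcast - 1
Range: 151.107.81.129 to 151.107.81.254


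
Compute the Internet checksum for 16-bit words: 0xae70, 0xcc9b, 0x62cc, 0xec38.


Sum all words (with carry folding):
+ 0xae70 = 0xae70
+ 0xcc9b = 0x7b0c
+ 0x62cc = 0xddd8
+ 0xec38 = 0xca11
One's complement: ~0xca11
Checksum = 0x35ee


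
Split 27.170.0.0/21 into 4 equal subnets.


New prefix = 21 + 2 = 23
Each subnet has 512 addresses
  27.170.0.0/23
  27.170.2.0/23
  27.170.4.0/23
  27.170.6.0/23
Subnets: 27.170.0.0/23, 27.170.2.0/23, 27.170.4.0/23, 27.170.6.0/23


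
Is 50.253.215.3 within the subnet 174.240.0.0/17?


Subnet network: 174.240.0.0
Test IP AND mask: 50.253.128.0
No, 50.253.215.3 is not in 174.240.0.0/17


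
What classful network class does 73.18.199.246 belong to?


First octet: 73
Binary: 01001001
0xxxxxxx -> Class A (1-126)
Class A, default mask 255.0.0.0 (/8)


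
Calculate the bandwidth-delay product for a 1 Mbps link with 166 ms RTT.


BDP = bandwidth * RTT
= 1 Mbps * 166 ms
= 1 * 1e6 * 166 / 1000 bits
= 166000 bits
= 20750 bytes
= 20.2637 KB
BDP = 166000 bits (20750 bytes)


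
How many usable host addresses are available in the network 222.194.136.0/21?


Host bits = 32 - 21 = 11
Total addresses = 2^11 = 2048
Usable = total - 2 (network and broadcast)
Usable hosts: 2046


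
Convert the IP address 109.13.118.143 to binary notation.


109 = 01101101
13 = 00001101
118 = 01110110
143 = 10001111
Binary: 01101101.00001101.01110110.10001111


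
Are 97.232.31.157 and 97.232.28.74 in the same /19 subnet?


Mask: 255.255.224.0
97.232.31.157 AND mask = 97.232.0.0
97.232.28.74 AND mask = 97.232.0.0
Yes, same subnet (97.232.0.0)


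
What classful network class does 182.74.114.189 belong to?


First octet: 182
Binary: 10110110
10xxxxxx -> Class B (128-191)
Class B, default mask 255.255.0.0 (/16)


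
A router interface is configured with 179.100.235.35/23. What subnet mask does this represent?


/23 means 23 network bits, 9 host bits
Binary: 11111111111111111111111000000000
Mask: 255.255.254.0


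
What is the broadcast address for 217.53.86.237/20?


Network: 217.53.80.0/20
Host bits = 12
Set all host bits to 1:
Broadcast: 217.53.95.255


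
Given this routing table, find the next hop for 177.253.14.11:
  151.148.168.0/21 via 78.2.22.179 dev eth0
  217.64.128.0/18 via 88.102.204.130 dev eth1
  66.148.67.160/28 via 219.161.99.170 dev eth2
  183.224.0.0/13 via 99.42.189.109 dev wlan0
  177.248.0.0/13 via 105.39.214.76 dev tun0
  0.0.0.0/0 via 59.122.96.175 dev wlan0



Longest prefix match for 177.253.14.11:
  /21 151.148.168.0: no
  /18 217.64.128.0: no
  /28 66.148.67.160: no
  /13 183.224.0.0: no
  /13 177.248.0.0: MATCH
  /0 0.0.0.0: MATCH
Selected: next-hop 105.39.214.76 via tun0 (matched /13)


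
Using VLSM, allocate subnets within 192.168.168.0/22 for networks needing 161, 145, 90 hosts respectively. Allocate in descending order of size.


161 hosts -> /24 (254 usable): 192.168.168.0/24
145 hosts -> /24 (254 usable): 192.168.169.0/24
90 hosts -> /25 (126 usable): 192.168.170.0/25
Allocation: 192.168.168.0/24 (161 hosts, 254 usable); 192.168.169.0/24 (145 hosts, 254 usable); 192.168.170.0/25 (90 hosts, 126 usable)


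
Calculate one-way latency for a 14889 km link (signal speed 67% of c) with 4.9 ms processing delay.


Speed = 0.67 * 3e5 km/s = 201000 km/s
Propagation delay = 14889 / 201000 = 0.0741 s = 74.0746 ms
Processing delay = 4.9 ms
Total one-way latency = 78.9746 ms


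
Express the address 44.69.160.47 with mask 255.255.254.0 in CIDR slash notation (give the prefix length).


Binary: 11111111.11111111.11111110.00000000
Count leading 1s
Prefix: /23


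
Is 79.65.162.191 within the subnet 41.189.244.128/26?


Subnet network: 41.189.244.128
Test IP AND mask: 79.65.162.128
No, 79.65.162.191 is not in 41.189.244.128/26


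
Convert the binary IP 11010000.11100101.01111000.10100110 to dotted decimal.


11010000 = 208
11100101 = 229
01111000 = 120
10100110 = 166
IP: 208.229.120.166


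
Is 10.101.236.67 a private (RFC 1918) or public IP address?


RFC 1918 private ranges:
  10.0.0.0/8 (10.0.0.0 - 10.255.255.255)
  172.16.0.0/12 (172.16.0.0 - 172.31.255.255)
  192.168.0.0/16 (192.168.0.0 - 192.168.255.255)
Private (in 10.0.0.0/8)


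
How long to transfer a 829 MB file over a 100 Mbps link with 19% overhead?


Effective throughput = 100 * (1 - 19/100) = 81 Mbps
File size in Mb = 829 * 8 = 6632 Mb
Time = 6632 / 81
Time = 81.8765 seconds


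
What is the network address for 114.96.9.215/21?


IP:   01110010.01100000.00001001.11010111
Mask: 11111111.11111111.11111000.00000000
AND operation:
Net:  01110010.01100000.00001000.00000000
Network: 114.96.8.0/21


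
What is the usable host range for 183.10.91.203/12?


Network: 183.0.0.0
Broadcast: 183.15.255.255
First usable = network + 1
Last usable = broadcast - 1
Range: 183.0.0.1 to 183.15.255.254


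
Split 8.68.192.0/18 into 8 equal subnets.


New prefix = 18 + 3 = 21
Each subnet has 2048 addresses
  8.68.192.0/21
  8.68.200.0/21
  8.68.208.0/21
  8.68.216.0/21
  8.68.224.0/21
  8.68.232.0/21
  8.68.240.0/21
  8.68.248.0/21
Subnets: 8.68.192.0/21, 8.68.200.0/21, 8.68.208.0/21, 8.68.216.0/21, 8.68.224.0/21, 8.68.232.0/21, 8.68.240.0/21, 8.68.248.0/21


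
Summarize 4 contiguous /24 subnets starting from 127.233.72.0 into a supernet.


Original prefix: /24
Number of subnets: 4 = 2^2
New prefix = 24 - 2 = 22
Supernet: 127.233.72.0/22


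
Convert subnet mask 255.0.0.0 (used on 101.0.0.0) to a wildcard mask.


Subnet mask: 255.0.0.0
Wildcard = 255.255.255.255 - subnet mask
255 - 255 = 0
255 - 0 = 255
255 - 0 = 255
255 - 0 = 255
Wildcard: 0.255.255.255


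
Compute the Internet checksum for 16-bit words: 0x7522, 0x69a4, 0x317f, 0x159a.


Sum all words (with carry folding):
+ 0x7522 = 0x7522
+ 0x69a4 = 0xdec6
+ 0x317f = 0x1046
+ 0x159a = 0x25e0
One's complement: ~0x25e0
Checksum = 0xda1f


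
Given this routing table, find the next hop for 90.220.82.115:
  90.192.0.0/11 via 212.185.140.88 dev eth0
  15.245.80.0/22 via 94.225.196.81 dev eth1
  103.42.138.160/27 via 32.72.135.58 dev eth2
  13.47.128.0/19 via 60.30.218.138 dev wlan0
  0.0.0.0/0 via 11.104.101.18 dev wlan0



Longest prefix match for 90.220.82.115:
  /11 90.192.0.0: MATCH
  /22 15.245.80.0: no
  /27 103.42.138.160: no
  /19 13.47.128.0: no
  /0 0.0.0.0: MATCH
Selected: next-hop 212.185.140.88 via eth0 (matched /11)


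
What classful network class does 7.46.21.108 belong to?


First octet: 7
Binary: 00000111
0xxxxxxx -> Class A (1-126)
Class A, default mask 255.0.0.0 (/8)


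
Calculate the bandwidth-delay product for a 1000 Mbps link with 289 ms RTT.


BDP = bandwidth * RTT
= 1000 Mbps * 289 ms
= 1000 * 1e6 * 289 / 1000 bits
= 289000000 bits
= 36125000 bytes
= 35278.3203 KB
BDP = 289000000 bits (36125000 bytes)


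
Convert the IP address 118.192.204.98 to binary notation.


118 = 01110110
192 = 11000000
204 = 11001100
98 = 01100010
Binary: 01110110.11000000.11001100.01100010


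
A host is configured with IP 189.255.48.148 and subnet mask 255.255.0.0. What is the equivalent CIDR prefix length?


Binary: 11111111.11111111.00000000.00000000
Count leading 1s
Prefix: /16


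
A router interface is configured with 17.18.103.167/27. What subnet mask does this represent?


/27 means 27 network bits, 5 host bits
Binary: 11111111111111111111111111100000
Mask: 255.255.255.224


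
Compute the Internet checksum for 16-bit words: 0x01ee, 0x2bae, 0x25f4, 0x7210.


Sum all words (with carry folding):
+ 0x01ee = 0x01ee
+ 0x2bae = 0x2d9c
+ 0x25f4 = 0x5390
+ 0x7210 = 0xc5a0
One's complement: ~0xc5a0
Checksum = 0x3a5f


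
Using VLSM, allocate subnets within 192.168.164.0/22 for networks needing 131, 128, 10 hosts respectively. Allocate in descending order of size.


131 hosts -> /24 (254 usable): 192.168.164.0/24
128 hosts -> /24 (254 usable): 192.168.165.0/24
10 hosts -> /28 (14 usable): 192.168.166.0/28
Allocation: 192.168.164.0/24 (131 hosts, 254 usable); 192.168.165.0/24 (128 hosts, 254 usable); 192.168.166.0/28 (10 hosts, 14 usable)


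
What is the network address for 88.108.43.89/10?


IP:   01011000.01101100.00101011.01011001
Mask: 11111111.11000000.00000000.00000000
AND operation:
Net:  01011000.01000000.00000000.00000000
Network: 88.64.0.0/10


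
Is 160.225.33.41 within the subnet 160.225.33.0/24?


Subnet network: 160.225.33.0
Test IP AND mask: 160.225.33.0
Yes, 160.225.33.41 is in 160.225.33.0/24


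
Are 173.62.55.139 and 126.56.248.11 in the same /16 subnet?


Mask: 255.255.0.0
173.62.55.139 AND mask = 173.62.0.0
126.56.248.11 AND mask = 126.56.0.0
No, different subnets (173.62.0.0 vs 126.56.0.0)


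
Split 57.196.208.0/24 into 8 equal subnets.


New prefix = 24 + 3 = 27
Each subnet has 32 addresses
  57.196.208.0/27
  57.196.208.32/27
  57.196.208.64/27
  57.196.208.96/27
  57.196.208.128/27
  57.196.208.160/27
  57.196.208.192/27
  57.196.208.224/27
Subnets: 57.196.208.0/27, 57.196.208.32/27, 57.196.208.64/27, 57.196.208.96/27, 57.196.208.128/27, 57.196.208.160/27, 57.196.208.192/27, 57.196.208.224/27


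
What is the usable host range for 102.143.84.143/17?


Network: 102.143.0.0
Broadcast: 102.143.127.255
First usable = network + 1
Last usable = broadcast - 1
Range: 102.143.0.1 to 102.143.127.254


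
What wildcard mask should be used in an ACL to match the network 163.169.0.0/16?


Subnet mask: 255.255.0.0
Wildcard = 255.255.255.255 - subnet mask
255 - 255 = 0
255 - 255 = 0
255 - 0 = 255
255 - 0 = 255
Wildcard: 0.0.255.255


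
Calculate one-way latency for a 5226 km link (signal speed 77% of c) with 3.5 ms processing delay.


Speed = 0.77 * 3e5 km/s = 231000 km/s
Propagation delay = 5226 / 231000 = 0.0226 s = 22.6234 ms
Processing delay = 3.5 ms
Total one-way latency = 26.1234 ms


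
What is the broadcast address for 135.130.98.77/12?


Network: 135.128.0.0/12
Host bits = 20
Set all host bits to 1:
Broadcast: 135.143.255.255


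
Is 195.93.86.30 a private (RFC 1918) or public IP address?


RFC 1918 private ranges:
  10.0.0.0/8 (10.0.0.0 - 10.255.255.255)
  172.16.0.0/12 (172.16.0.0 - 172.31.255.255)
  192.168.0.0/16 (192.168.0.0 - 192.168.255.255)
Public (not in any RFC 1918 range)


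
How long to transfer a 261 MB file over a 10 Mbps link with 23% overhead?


Effective throughput = 10 * (1 - 23/100) = 7.7 Mbps
File size in Mb = 261 * 8 = 2088 Mb
Time = 2088 / 7.7
Time = 271.1688 seconds


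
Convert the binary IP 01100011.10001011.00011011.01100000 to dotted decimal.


01100011 = 99
10001011 = 139
00011011 = 27
01100000 = 96
IP: 99.139.27.96


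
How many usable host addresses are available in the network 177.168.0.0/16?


Host bits = 32 - 16 = 16
Total addresses = 2^16 = 65536
Usable = total - 2 (network and broadcast)
Usable hosts: 65534


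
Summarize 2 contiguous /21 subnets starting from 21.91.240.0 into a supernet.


Original prefix: /21
Number of subnets: 2 = 2^1
New prefix = 21 - 1 = 20
Supernet: 21.91.240.0/20


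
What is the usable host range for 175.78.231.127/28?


Network: 175.78.231.112
Broadcast: 175.78.231.127
First usable = network + 1
Last usable = broadcast - 1
Range: 175.78.231.113 to 175.78.231.126


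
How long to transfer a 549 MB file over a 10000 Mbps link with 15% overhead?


Effective throughput = 10000 * (1 - 15/100) = 8500 Mbps
File size in Mb = 549 * 8 = 4392 Mb
Time = 4392 / 8500
Time = 0.5167 seconds


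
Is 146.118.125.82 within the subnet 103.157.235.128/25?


Subnet network: 103.157.235.128
Test IP AND mask: 146.118.125.0
No, 146.118.125.82 is not in 103.157.235.128/25


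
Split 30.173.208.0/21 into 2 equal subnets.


New prefix = 21 + 1 = 22
Each subnet has 1024 addresses
  30.173.208.0/22
  30.173.212.0/22
Subnets: 30.173.208.0/22, 30.173.212.0/22


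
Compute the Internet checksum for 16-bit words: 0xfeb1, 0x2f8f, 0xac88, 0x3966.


Sum all words (with carry folding):
+ 0xfeb1 = 0xfeb1
+ 0x2f8f = 0x2e41
+ 0xac88 = 0xdac9
+ 0x3966 = 0x1430
One's complement: ~0x1430
Checksum = 0xebcf


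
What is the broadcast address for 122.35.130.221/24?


Network: 122.35.130.0/24
Host bits = 8
Set all host bits to 1:
Broadcast: 122.35.130.255


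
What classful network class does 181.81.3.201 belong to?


First octet: 181
Binary: 10110101
10xxxxxx -> Class B (128-191)
Class B, default mask 255.255.0.0 (/16)


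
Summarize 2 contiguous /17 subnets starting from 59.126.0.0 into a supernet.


Original prefix: /17
Number of subnets: 2 = 2^1
New prefix = 17 - 1 = 16
Supernet: 59.126.0.0/16


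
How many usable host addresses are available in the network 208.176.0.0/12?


Host bits = 32 - 12 = 20
Total addresses = 2^20 = 1048576
Usable = total - 2 (network and broadcast)
Usable hosts: 1048574


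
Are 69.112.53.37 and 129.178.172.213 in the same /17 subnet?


Mask: 255.255.128.0
69.112.53.37 AND mask = 69.112.0.0
129.178.172.213 AND mask = 129.178.128.0
No, different subnets (69.112.0.0 vs 129.178.128.0)


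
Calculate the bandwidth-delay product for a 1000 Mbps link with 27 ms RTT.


BDP = bandwidth * RTT
= 1000 Mbps * 27 ms
= 1000 * 1e6 * 27 / 1000 bits
= 27000000 bits
= 3375000 bytes
= 3295.8984 KB
BDP = 27000000 bits (3375000 bytes)


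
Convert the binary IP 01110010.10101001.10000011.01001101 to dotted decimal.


01110010 = 114
10101001 = 169
10000011 = 131
01001101 = 77
IP: 114.169.131.77


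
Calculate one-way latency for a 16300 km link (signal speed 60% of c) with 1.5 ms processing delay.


Speed = 0.6 * 3e5 km/s = 180000 km/s
Propagation delay = 16300 / 180000 = 0.0906 s = 90.5556 ms
Processing delay = 1.5 ms
Total one-way latency = 92.0556 ms


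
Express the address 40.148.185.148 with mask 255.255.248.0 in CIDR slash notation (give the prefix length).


Binary: 11111111.11111111.11111000.00000000
Count leading 1s
Prefix: /21


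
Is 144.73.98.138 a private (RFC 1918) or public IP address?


RFC 1918 private ranges:
  10.0.0.0/8 (10.0.0.0 - 10.255.255.255)
  172.16.0.0/12 (172.16.0.0 - 172.31.255.255)
  192.168.0.0/16 (192.168.0.0 - 192.168.255.255)
Public (not in any RFC 1918 range)


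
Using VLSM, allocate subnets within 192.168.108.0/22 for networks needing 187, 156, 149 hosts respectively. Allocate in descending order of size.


187 hosts -> /24 (254 usable): 192.168.108.0/24
156 hosts -> /24 (254 usable): 192.168.109.0/24
149 hosts -> /24 (254 usable): 192.168.110.0/24
Allocation: 192.168.108.0/24 (187 hosts, 254 usable); 192.168.109.0/24 (156 hosts, 254 usable); 192.168.110.0/24 (149 hosts, 254 usable)


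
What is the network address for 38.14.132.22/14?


IP:   00100110.00001110.10000100.00010110
Mask: 11111111.11111100.00000000.00000000
AND operation:
Net:  00100110.00001100.00000000.00000000
Network: 38.12.0.0/14


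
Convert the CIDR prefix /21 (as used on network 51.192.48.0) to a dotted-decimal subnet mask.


/21 means 21 network bits, 11 host bits
Binary: 11111111111111111111100000000000
Mask: 255.255.248.0


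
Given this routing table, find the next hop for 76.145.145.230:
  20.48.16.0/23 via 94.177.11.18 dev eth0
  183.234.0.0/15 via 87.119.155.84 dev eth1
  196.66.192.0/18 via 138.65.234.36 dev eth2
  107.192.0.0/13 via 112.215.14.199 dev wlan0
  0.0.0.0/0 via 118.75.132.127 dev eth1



Longest prefix match for 76.145.145.230:
  /23 20.48.16.0: no
  /15 183.234.0.0: no
  /18 196.66.192.0: no
  /13 107.192.0.0: no
  /0 0.0.0.0: MATCH
Selected: next-hop 118.75.132.127 via eth1 (matched /0)


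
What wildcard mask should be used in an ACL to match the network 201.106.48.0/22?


Subnet mask: 255.255.252.0
Wildcard = 255.255.255.255 - subnet mask
255 - 255 = 0
255 - 255 = 0
255 - 252 = 3
255 - 0 = 255
Wildcard: 0.0.3.255


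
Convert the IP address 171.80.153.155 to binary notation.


171 = 10101011
80 = 01010000
153 = 10011001
155 = 10011011
Binary: 10101011.01010000.10011001.10011011


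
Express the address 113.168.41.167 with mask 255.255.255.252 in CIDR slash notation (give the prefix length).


Binary: 11111111.11111111.11111111.11111100
Count leading 1s
Prefix: /30


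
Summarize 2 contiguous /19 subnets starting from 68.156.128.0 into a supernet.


Original prefix: /19
Number of subnets: 2 = 2^1
New prefix = 19 - 1 = 18
Supernet: 68.156.128.0/18


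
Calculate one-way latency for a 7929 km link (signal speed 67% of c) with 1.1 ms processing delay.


Speed = 0.67 * 3e5 km/s = 201000 km/s
Propagation delay = 7929 / 201000 = 0.0394 s = 39.4478 ms
Processing delay = 1.1 ms
Total one-way latency = 40.5478 ms


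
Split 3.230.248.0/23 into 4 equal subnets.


New prefix = 23 + 2 = 25
Each subnet has 128 addresses
  3.230.248.0/25
  3.230.248.128/25
  3.230.249.0/25
  3.230.249.128/25
Subnets: 3.230.248.0/25, 3.230.248.128/25, 3.230.249.0/25, 3.230.249.128/25


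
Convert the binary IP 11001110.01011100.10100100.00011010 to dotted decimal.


11001110 = 206
01011100 = 92
10100100 = 164
00011010 = 26
IP: 206.92.164.26


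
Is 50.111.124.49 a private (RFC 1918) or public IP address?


RFC 1918 private ranges:
  10.0.0.0/8 (10.0.0.0 - 10.255.255.255)
  172.16.0.0/12 (172.16.0.0 - 172.31.255.255)
  192.168.0.0/16 (192.168.0.0 - 192.168.255.255)
Public (not in any RFC 1918 range)


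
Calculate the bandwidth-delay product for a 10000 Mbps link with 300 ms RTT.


BDP = bandwidth * RTT
= 10000 Mbps * 300 ms
= 10000 * 1e6 * 300 / 1000 bits
= 3000000000 bits
= 375000000 bytes
= 366210.9375 KB
BDP = 3000000000 bits (375000000 bytes)


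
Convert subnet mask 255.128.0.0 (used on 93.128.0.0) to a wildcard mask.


Subnet mask: 255.128.0.0
Wildcard = 255.255.255.255 - subnet mask
255 - 255 = 0
255 - 128 = 127
255 - 0 = 255
255 - 0 = 255
Wildcard: 0.127.255.255


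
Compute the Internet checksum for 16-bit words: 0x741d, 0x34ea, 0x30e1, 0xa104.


Sum all words (with carry folding):
+ 0x741d = 0x741d
+ 0x34ea = 0xa907
+ 0x30e1 = 0xd9e8
+ 0xa104 = 0x7aed
One's complement: ~0x7aed
Checksum = 0x8512


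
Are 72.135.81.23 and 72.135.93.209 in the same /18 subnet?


Mask: 255.255.192.0
72.135.81.23 AND mask = 72.135.64.0
72.135.93.209 AND mask = 72.135.64.0
Yes, same subnet (72.135.64.0)


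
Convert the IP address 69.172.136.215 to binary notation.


69 = 01000101
172 = 10101100
136 = 10001000
215 = 11010111
Binary: 01000101.10101100.10001000.11010111


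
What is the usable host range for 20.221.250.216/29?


Network: 20.221.250.216
Broadcast: 20.221.250.223
First usable = network + 1
Last usable = broadcast - 1
Range: 20.221.250.217 to 20.221.250.222


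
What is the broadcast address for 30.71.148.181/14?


Network: 30.68.0.0/14
Host bits = 18
Set all host bits to 1:
Broadcast: 30.71.255.255


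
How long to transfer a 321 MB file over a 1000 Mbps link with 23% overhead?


Effective throughput = 1000 * (1 - 23/100) = 770 Mbps
File size in Mb = 321 * 8 = 2568 Mb
Time = 2568 / 770
Time = 3.3351 seconds


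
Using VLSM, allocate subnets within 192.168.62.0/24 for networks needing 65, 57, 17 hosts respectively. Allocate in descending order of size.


65 hosts -> /25 (126 usable): 192.168.62.0/25
57 hosts -> /26 (62 usable): 192.168.62.128/26
17 hosts -> /27 (30 usable): 192.168.62.192/27
Allocation: 192.168.62.0/25 (65 hosts, 126 usable); 192.168.62.128/26 (57 hosts, 62 usable); 192.168.62.192/27 (17 hosts, 30 usable)


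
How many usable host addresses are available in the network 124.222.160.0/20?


Host bits = 32 - 20 = 12
Total addresses = 2^12 = 4096
Usable = total - 2 (network and broadcast)
Usable hosts: 4094


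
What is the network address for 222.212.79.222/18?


IP:   11011110.11010100.01001111.11011110
Mask: 11111111.11111111.11000000.00000000
AND operation:
Net:  11011110.11010100.01000000.00000000
Network: 222.212.64.0/18


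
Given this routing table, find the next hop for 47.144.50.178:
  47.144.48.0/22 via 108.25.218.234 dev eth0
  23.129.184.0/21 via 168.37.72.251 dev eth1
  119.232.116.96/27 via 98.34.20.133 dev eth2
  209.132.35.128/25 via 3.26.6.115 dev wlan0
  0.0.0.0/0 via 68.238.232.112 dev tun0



Longest prefix match for 47.144.50.178:
  /22 47.144.48.0: MATCH
  /21 23.129.184.0: no
  /27 119.232.116.96: no
  /25 209.132.35.128: no
  /0 0.0.0.0: MATCH
Selected: next-hop 108.25.218.234 via eth0 (matched /22)


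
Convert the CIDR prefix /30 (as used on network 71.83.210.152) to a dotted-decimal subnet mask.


/30 means 30 network bits, 2 host bits
Binary: 11111111111111111111111111111100
Mask: 255.255.255.252


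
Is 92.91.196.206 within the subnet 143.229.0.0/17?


Subnet network: 143.229.0.0
Test IP AND mask: 92.91.128.0
No, 92.91.196.206 is not in 143.229.0.0/17


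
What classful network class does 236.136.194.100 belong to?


First octet: 236
Binary: 11101100
1110xxxx -> Class D (224-239)
Class D (multicast), default mask N/A


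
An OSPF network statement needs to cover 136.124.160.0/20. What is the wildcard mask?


Subnet mask: 255.255.240.0
Wildcard = 255.255.255.255 - subnet mask
255 - 255 = 0
255 - 255 = 0
255 - 240 = 15
255 - 0 = 255
Wildcard: 0.0.15.255


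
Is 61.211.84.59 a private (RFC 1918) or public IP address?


RFC 1918 private ranges:
  10.0.0.0/8 (10.0.0.0 - 10.255.255.255)
  172.16.0.0/12 (172.16.0.0 - 172.31.255.255)
  192.168.0.0/16 (192.168.0.0 - 192.168.255.255)
Public (not in any RFC 1918 range)


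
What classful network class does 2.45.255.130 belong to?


First octet: 2
Binary: 00000010
0xxxxxxx -> Class A (1-126)
Class A, default mask 255.0.0.0 (/8)


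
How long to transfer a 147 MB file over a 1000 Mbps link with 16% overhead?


Effective throughput = 1000 * (1 - 16/100) = 840 Mbps
File size in Mb = 147 * 8 = 1176 Mb
Time = 1176 / 840
Time = 1.4 seconds


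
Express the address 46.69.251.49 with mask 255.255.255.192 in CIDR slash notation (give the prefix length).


Binary: 11111111.11111111.11111111.11000000
Count leading 1s
Prefix: /26


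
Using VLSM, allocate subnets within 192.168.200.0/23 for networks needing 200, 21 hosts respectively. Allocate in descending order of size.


200 hosts -> /24 (254 usable): 192.168.200.0/24
21 hosts -> /27 (30 usable): 192.168.201.0/27
Allocation: 192.168.200.0/24 (200 hosts, 254 usable); 192.168.201.0/27 (21 hosts, 30 usable)


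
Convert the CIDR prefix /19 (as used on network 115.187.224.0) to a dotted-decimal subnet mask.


/19 means 19 network bits, 13 host bits
Binary: 11111111111111111110000000000000
Mask: 255.255.224.0


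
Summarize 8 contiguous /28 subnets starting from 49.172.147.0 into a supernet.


Original prefix: /28
Number of subnets: 8 = 2^3
New prefix = 28 - 3 = 25
Supernet: 49.172.147.0/25


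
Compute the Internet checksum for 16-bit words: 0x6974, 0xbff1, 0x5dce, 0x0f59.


Sum all words (with carry folding):
+ 0x6974 = 0x6974
+ 0xbff1 = 0x2966
+ 0x5dce = 0x8734
+ 0x0f59 = 0x968d
One's complement: ~0x968d
Checksum = 0x6972


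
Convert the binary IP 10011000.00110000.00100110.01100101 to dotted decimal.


10011000 = 152
00110000 = 48
00100110 = 38
01100101 = 101
IP: 152.48.38.101


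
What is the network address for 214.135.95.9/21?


IP:   11010110.10000111.01011111.00001001
Mask: 11111111.11111111.11111000.00000000
AND operation:
Net:  11010110.10000111.01011000.00000000
Network: 214.135.88.0/21


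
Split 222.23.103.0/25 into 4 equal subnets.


New prefix = 25 + 2 = 27
Each subnet has 32 addresses
  222.23.103.0/27
  222.23.103.32/27
  222.23.103.64/27
  222.23.103.96/27
Subnets: 222.23.103.0/27, 222.23.103.32/27, 222.23.103.64/27, 222.23.103.96/27


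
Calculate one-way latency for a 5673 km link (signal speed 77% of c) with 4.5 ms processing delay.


Speed = 0.77 * 3e5 km/s = 231000 km/s
Propagation delay = 5673 / 231000 = 0.0246 s = 24.5584 ms
Processing delay = 4.5 ms
Total one-way latency = 29.0584 ms


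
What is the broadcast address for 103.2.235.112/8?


Network: 103.0.0.0/8
Host bits = 24
Set all host bits to 1:
Broadcast: 103.255.255.255


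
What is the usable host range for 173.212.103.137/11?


Network: 173.192.0.0
Broadcast: 173.223.255.255
First usable = network + 1
Last usable = broadcast - 1
Range: 173.192.0.1 to 173.223.255.254


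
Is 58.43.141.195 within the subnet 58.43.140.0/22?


Subnet network: 58.43.140.0
Test IP AND mask: 58.43.140.0
Yes, 58.43.141.195 is in 58.43.140.0/22


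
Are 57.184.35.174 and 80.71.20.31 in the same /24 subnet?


Mask: 255.255.255.0
57.184.35.174 AND mask = 57.184.35.0
80.71.20.31 AND mask = 80.71.20.0
No, different subnets (57.184.35.0 vs 80.71.20.0)


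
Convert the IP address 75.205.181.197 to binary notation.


75 = 01001011
205 = 11001101
181 = 10110101
197 = 11000101
Binary: 01001011.11001101.10110101.11000101


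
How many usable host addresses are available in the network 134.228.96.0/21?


Host bits = 32 - 21 = 11
Total addresses = 2^11 = 2048
Usable = total - 2 (network and broadcast)
Usable hosts: 2046


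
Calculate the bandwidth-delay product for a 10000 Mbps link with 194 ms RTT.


BDP = bandwidth * RTT
= 10000 Mbps * 194 ms
= 10000 * 1e6 * 194 / 1000 bits
= 1940000000 bits
= 242500000 bytes
= 236816.4062 KB
BDP = 1940000000 bits (242500000 bytes)


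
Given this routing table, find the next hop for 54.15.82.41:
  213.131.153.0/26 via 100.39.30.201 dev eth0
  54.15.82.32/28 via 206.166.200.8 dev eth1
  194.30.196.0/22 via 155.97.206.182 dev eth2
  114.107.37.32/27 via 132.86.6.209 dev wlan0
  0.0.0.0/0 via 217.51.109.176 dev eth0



Longest prefix match for 54.15.82.41:
  /26 213.131.153.0: no
  /28 54.15.82.32: MATCH
  /22 194.30.196.0: no
  /27 114.107.37.32: no
  /0 0.0.0.0: MATCH
Selected: next-hop 206.166.200.8 via eth1 (matched /28)


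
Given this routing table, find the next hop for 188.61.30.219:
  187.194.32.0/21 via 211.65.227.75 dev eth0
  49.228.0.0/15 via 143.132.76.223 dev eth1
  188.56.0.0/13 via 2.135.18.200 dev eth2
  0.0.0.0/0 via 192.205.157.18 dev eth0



Longest prefix match for 188.61.30.219:
  /21 187.194.32.0: no
  /15 49.228.0.0: no
  /13 188.56.0.0: MATCH
  /0 0.0.0.0: MATCH
Selected: next-hop 2.135.18.200 via eth2 (matched /13)
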